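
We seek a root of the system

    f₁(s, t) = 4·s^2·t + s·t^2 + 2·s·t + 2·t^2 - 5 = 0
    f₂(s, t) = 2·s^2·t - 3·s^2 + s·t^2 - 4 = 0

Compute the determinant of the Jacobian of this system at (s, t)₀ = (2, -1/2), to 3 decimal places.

199.500

J = [[8·s·t + t^2 + 2·t, 4·s^2 + 2·s·t + 2·s + 4·t], [4·s·t - 6·s + t^2, 2·s^2 + 2·s·t]].
At the point, J = [[-8.750, 16.000], [-15.750, 6.000]].
det J = 199.500.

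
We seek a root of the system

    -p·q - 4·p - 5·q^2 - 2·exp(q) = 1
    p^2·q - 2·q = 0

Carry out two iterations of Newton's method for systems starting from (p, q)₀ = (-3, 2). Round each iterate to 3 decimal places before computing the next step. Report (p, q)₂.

At (-3, 2): F = (-17.77811, 14.000).
Jacobian J = [[-q - 4, -p - 10·q - 2·exp(q)], [2·p·q, p^2 - 2]].
At the point, J = [[-6.000, -31.77811], [-12.000, 7.000]] (det J = -423.33735).
Solving J·Δ = −F gives Δ = (0.757, -0.702).
Then the next iterate is (p, q)₁ = (-2.243, 1.298).
Round to (-2.243, 1.298) and repeat: F = (-4.86454, 3.93430), J = [[-5.298, -18.06093], [-5.82283, 3.03105]].
Δ = (0.465, -0.406), so (p, q)₂ = (-1.778, 0.892).

(-1.778, 0.892)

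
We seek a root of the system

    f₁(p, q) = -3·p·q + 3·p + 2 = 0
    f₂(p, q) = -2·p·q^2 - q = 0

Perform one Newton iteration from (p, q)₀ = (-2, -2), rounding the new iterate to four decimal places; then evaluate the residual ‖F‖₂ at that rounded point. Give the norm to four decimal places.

At (-2, -2): F = (-16.0000, 18.0000).
Jacobian J = [[-3·q + 3, -3·p], [-2·q^2, -4·p·q - 1]].
At the point, J = [[9.0000, 6.0000], [-8.0000, -17.0000]] (det J = -105.0000).
Solving J·Δ = −F gives Δ = (1.5619, 0.3238).
Then the next iterate is (p, q)₁ = (-0.4381, -1.6762).
Re-evaluating at (-0.4381, -1.6762): F = (-1.517330, 4.138012), so ‖F‖₂ = 4.4074.

4.4074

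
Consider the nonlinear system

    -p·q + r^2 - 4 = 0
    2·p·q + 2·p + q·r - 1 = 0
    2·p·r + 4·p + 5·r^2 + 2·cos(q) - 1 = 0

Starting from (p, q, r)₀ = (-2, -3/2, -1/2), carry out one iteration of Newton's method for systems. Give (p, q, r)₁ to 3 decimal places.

(6.360, -3.539, 1.212)

At (-2, -3/2, -1/2): F = (-6.750, 1.750, -5.60853).
Jacobian J = [[-q, -p, 2·r], [2·q + 2, 2·p + r, q], [2·r + 4, -2·sin(q), 2·p + 10·r]].
At the point, J = [[1.500, 2.000, -1.000], [-1.000, -4.500, -1.500], [3.000, 1.99499, -9.000]] (det J = 26.73372).
Solving J·Δ = −F gives Δ = (8.360, -2.039, 1.712).
Then the next iterate is (p, q, r)₁ = (6.360, -3.539, 1.212).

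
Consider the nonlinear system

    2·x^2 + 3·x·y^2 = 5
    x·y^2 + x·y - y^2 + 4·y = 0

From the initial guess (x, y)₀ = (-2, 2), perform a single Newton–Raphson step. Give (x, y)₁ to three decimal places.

At (-2, 2): F = (-21.000, -8.000).
Jacobian J = [[4·x + 3·y^2, 6·x·y], [y^2 + y, 2·x·y + x - 2·y + 4]].
At the point, J = [[4.000, -24.000], [6.000, -10.000]] (det J = 104.000).
Solving J·Δ = −F gives Δ = (-0.173, -0.904).
Then the next iterate is (x, y)₁ = (-2.173, 1.096).

(-2.173, 1.096)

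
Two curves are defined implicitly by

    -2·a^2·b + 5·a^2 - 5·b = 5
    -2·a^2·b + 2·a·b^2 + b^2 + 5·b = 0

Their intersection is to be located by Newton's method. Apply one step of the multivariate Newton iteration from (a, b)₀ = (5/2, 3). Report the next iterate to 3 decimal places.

(1.941, 1.660)

At (5/2, 3): F = (-26.250, 31.500).
Jacobian J = [[-4·a·b + 10·a, -2·a^2 - 5], [-4·a·b + 2·b^2, -2·a^2 + 4·a·b + 2·b + 5]].
At the point, J = [[-5.000, -17.500], [-12.000, 28.500]] (det J = -352.500).
Solving J·Δ = −F gives Δ = (-0.559, -1.340).
Then the next iterate is (a, b)₁ = (1.941, 1.660).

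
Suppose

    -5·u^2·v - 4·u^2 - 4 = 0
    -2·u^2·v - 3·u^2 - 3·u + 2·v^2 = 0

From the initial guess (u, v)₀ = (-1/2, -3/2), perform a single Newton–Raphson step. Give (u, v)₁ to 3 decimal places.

(-1.964, 0.099)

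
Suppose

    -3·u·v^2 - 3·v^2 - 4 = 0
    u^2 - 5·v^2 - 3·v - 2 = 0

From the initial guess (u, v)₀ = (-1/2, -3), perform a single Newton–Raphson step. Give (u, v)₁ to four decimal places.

At (-1/2, -3): F = (-17.5000, -37.7500).
Jacobian J = [[-3·v^2, -6·u·v - 6·v], [2·u, -10·v - 3]].
At the point, J = [[-27.0000, 9.0000], [-1.0000, 27.0000]] (det J = -720.0000).
Solving J·Δ = −F gives Δ = (-0.1844, 1.3913).
Then the next iterate is (u, v)₁ = (-0.6844, -1.6087).

(-0.6844, -1.6087)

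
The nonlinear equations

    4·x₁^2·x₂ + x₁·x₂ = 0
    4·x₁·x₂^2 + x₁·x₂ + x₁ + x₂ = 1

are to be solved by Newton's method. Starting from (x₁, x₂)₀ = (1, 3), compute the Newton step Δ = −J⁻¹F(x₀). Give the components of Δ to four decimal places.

At (1, 3): F = (15.0000, 42.0000).
Jacobian J = [[8·x₁·x₂ + x₂, 4·x₁^2 + x₁], [4·x₂^2 + x₂ + 1, 8·x₁·x₂ + x₁ + 1]].
At the point, J = [[27.0000, 5.0000], [40.0000, 26.0000]] (det J = 502.0000).
Solving J·Δ = −F gives Δ = (-0.3586, -1.0637).

(-0.3586, -1.0637)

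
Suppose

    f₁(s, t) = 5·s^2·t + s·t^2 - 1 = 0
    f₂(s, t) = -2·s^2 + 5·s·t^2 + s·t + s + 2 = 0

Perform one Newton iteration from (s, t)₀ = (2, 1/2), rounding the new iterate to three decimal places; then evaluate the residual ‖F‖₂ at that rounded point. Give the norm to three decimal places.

2.560

At (2, 1/2): F = (9.500, -0.500).
Jacobian J = [[10·s·t + t^2, 5·s^2 + 2·s·t], [-4·s + 5·t^2 + t + 1, 10·s·t + s]].
At the point, J = [[10.250, 22.000], [-5.250, 12.000]] (det J = 238.500).
Solving J·Δ = −F gives Δ = (-0.524, -0.188).
Then the next iterate is (s, t)₁ = (1.476, 0.312).
Re-evaluating at (1.476, 0.312): F = (2.54226, 0.29776), so ‖F‖₂ = 2.560.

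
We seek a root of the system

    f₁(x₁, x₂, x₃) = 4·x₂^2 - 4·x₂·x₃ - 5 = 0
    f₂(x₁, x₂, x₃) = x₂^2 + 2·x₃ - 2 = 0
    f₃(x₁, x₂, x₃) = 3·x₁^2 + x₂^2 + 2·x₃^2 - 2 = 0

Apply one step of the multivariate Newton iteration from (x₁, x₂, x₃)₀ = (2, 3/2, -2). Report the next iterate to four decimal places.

At (2, 3/2, -2): F = (16.0000, -3.7500, 20.2500).
Jacobian J = [[0, 8·x₂ - 4·x₃, -4·x₂], [0, 2·x₂, 2], [6·x₁, 2·x₂, 4·x₃]].
At the point, J = [[0.0000, 20.0000, -6.0000], [0.0000, 3.0000, 2.0000], [12.0000, 3.0000, -8.0000]] (det J = 696.0000).
Solving J·Δ = −F gives Δ = (-0.2328, -0.1638, 2.1207).
Then the next iterate is (x₁, x₂, x₃)₁ = (1.7672, 1.3362, 0.1207).

(1.7672, 1.3362, 0.1207)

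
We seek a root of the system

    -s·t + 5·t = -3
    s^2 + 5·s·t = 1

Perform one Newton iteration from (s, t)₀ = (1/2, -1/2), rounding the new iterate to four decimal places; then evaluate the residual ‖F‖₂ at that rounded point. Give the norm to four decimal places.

At (1/2, -1/2): F = (0.7500, -2.0000).
Jacobian J = [[-t, -s + 5], [2·s + 5·t, 5·s]].
At the point, J = [[0.5000, 4.5000], [-1.5000, 2.5000]] (det J = 8.0000).
Solving J·Δ = −F gives Δ = (-1.3594, -0.0156).
Then the next iterate is (s, t)₁ = (-0.8594, -0.5156).
Re-evaluating at (-0.8594, -0.5156): F = (-0.021107, 1.954102), so ‖F‖₂ = 1.9542.

1.9542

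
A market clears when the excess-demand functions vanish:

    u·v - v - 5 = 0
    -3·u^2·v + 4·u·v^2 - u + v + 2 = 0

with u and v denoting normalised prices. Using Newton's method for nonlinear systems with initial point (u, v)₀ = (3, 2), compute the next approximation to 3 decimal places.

(3.140, 2.360)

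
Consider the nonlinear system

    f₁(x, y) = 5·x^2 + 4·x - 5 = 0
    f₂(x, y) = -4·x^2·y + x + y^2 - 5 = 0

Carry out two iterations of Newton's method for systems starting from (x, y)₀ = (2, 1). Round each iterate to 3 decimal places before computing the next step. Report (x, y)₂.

(0.723, -0.998)

At (2, 1): F = (23.000, -18.000).
Jacobian J = [[10·x + 4, 0], [-8·x·y + 1, -4·x^2 + 2·y]].
At the point, J = [[24.000, 0.000], [-15.000, -14.000]] (det J = -336.000).
Solving J·Δ = −F gives Δ = (-0.958, -0.259).
Then the next iterate is (x, y)₁ = (1.042, 0.741).
Round to (1.042, 0.741) and repeat: F = (4.59682, -6.62712), J = [[14.420, 0.000], [-5.17698, -2.86106]].
Δ = (-0.319, -1.739), so (x, y)₂ = (0.723, -0.998).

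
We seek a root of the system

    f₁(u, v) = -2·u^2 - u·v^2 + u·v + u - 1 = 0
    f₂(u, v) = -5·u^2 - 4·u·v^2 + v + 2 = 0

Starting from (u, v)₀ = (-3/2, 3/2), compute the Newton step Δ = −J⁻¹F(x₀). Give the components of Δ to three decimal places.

(1.279, -0.707)

At (-3/2, 3/2): F = (-5.875, 5.750).
Jacobian J = [[-4·u - v^2 + v + 1, -2·u·v + u], [-10·u - 4·v^2, -8·u·v + 1]].
At the point, J = [[6.250, 3.000], [6.000, 19.000]] (det J = 100.750).
Solving J·Δ = −F gives Δ = (1.279, -0.707).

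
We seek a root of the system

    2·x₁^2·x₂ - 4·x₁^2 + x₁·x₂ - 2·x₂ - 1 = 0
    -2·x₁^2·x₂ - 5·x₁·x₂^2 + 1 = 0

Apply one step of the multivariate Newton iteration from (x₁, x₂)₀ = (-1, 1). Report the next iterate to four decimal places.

At (-1, 1): F = (-6.0000, 4.0000).
Jacobian J = [[4·x₁·x₂ - 8·x₁ + x₂, 2·x₁^2 + x₁ - 2], [-4·x₁·x₂ - 5·x₂^2, -2·x₁^2 - 10·x₁·x₂]].
At the point, J = [[5.0000, -1.0000], [-1.0000, 8.0000]] (det J = 39.0000).
Solving J·Δ = −F gives Δ = (1.1282, -0.3590).
Then the next iterate is (x₁, x₂)₁ = (0.1282, 0.6410).

(0.1282, 0.6410)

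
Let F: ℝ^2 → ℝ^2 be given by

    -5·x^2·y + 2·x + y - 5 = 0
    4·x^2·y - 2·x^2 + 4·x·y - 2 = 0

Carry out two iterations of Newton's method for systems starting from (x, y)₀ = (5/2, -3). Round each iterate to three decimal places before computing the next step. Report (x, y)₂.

(3.545, 2.333)

At (5/2, -3): F = (90.750, -119.500).
Jacobian J = [[-10·x·y + 2, -5·x^2 + 1], [8·x·y - 4·x + 4·y, 4·x^2 + 4·x]].
At the point, J = [[77.000, -30.250], [-82.000, 35.000]] (det J = 214.500).
Solving J·Δ = −F gives Δ = (2.045, 8.205).
Then the next iterate is (x, y)₁ = (4.545, 5.205).
Round to (4.545, 5.205) and repeat: F = (-528.30408, 481.39211), J = [[-234.56725, -102.28513], [191.89380, 100.80810]].
Δ = (-1.000, -2.872), so (x, y)₂ = (3.545, 2.333).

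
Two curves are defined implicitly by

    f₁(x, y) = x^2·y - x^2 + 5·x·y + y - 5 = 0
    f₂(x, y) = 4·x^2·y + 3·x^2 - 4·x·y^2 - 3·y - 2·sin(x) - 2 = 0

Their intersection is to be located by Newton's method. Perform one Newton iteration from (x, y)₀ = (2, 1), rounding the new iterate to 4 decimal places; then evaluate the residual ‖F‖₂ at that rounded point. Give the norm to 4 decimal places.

3.0625

At (2, 1): F = (6.0000, 13.181405).
Jacobian J = [[2·x·y - 2·x + 5·y, x^2 + 5·x + 1], [8·x·y + 6·x - 4·y^2 - 2·cos(x), 4·x^2 - 8·x·y - 3]].
At the point, J = [[5.0000, 15.0000], [24.832294, -3.0000]] (det J = -387.484405).
Solving J·Δ = −F gives Δ = (-0.5567, -0.2144).
Then the next iterate is (x, y)₁ = (1.4433, 0.7856).
Re-evaluating at (1.4433, 0.7856): F = (1.008263, 2.891728), so ‖F‖₂ = 3.0625.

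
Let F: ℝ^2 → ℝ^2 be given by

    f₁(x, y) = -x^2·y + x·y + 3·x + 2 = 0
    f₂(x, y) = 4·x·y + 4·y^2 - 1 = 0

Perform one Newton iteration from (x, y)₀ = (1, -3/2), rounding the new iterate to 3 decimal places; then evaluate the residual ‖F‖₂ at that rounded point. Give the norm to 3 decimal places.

At (1, -3/2): F = (5.000, 2.000).
Jacobian J = [[-2·x·y + y + 3, -x^2 + x], [4·y, 4·x + 8·y]].
At the point, J = [[4.500, 0.000], [-6.000, -8.000]] (det J = -36.000).
Solving J·Δ = −F gives Δ = (-1.111, 1.083).
Then the next iterate is (x, y)₁ = (-0.111, -0.417).
Re-evaluating at (-0.111, -0.417): F = (1.71842, -0.11930), so ‖F‖₂ = 1.723.

1.723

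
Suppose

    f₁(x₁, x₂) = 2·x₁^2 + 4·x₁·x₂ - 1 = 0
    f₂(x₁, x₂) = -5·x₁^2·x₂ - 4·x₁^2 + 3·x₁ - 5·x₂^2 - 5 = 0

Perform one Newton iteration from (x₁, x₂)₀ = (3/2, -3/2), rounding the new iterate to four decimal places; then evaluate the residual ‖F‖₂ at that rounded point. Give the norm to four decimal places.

At (3/2, -3/2): F = (-5.5000, -3.8750).
Jacobian J = [[4·x₁ + 4·x₂, 4·x₁], [-10·x₁·x₂ - 8·x₁ + 3, -5·x₁^2 - 10·x₂]].
At the point, J = [[0.0000, 6.0000], [13.5000, 3.7500]] (det J = -81.0000).
Solving J·Δ = −F gives Δ = (0.0324, 0.9167).
Then the next iterate is (x₁, x₂)₁ = (1.5324, -0.5833).
Re-evaluating at (1.5324, -0.5833): F = (0.121104, -4.648323), so ‖F‖₂ = 4.6499.

4.6499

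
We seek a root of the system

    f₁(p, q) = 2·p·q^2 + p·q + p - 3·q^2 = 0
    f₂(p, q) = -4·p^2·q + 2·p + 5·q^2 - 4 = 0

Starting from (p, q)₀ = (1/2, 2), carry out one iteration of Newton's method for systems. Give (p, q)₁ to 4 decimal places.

(0.5671, 1.2317)

At (1/2, 2): F = (-6.5000, 15.0000).
Jacobian J = [[2·q^2 + q + 1, 4·p·q + p - 6·q], [-8·p·q + 2, -4·p^2 + 10·q]].
At the point, J = [[11.0000, -7.5000], [-6.0000, 19.0000]] (det J = 164.0000).
Solving J·Δ = −F gives Δ = (0.0671, -0.7683).
Then the next iterate is (p, q)₁ = (0.5671, 1.2317).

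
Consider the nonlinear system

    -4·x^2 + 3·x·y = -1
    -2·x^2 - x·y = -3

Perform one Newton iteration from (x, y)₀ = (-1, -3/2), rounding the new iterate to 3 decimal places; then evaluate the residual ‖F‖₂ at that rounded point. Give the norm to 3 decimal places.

At (-1, -3/2): F = (1.500, -0.500).
Jacobian J = [[-8·x + 3·y, 3·x], [-4·x - y, -x]].
At the point, J = [[3.500, -3.000], [5.500, 1.000]] (det J = 20.000).
Solving J·Δ = −F gives Δ = (0.000, 0.500).
Then the next iterate is (x, y)₁ = (-1.000, -1.000).
Re-evaluating at (-1.000, -1.000): F = (0.000, 0.000), so ‖F‖₂ = 0.000.

0.000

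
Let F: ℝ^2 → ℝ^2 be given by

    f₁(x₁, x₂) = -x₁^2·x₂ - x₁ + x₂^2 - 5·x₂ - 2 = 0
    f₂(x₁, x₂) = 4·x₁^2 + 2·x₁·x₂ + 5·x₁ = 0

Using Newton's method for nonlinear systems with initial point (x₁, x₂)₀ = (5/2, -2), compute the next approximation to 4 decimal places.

(1.0507, -1.4127)

At (5/2, -2): F = (22.0000, 27.5000).
Jacobian J = [[-2·x₁·x₂ - 1, -x₁^2 + 2·x₂ - 5], [8·x₁ + 2·x₂ + 5, 2·x₁]].
At the point, J = [[9.0000, -15.2500], [21.0000, 5.0000]] (det J = 365.2500).
Solving J·Δ = −F gives Δ = (-1.4493, 0.5873).
Then the next iterate is (x₁, x₂)₁ = (1.0507, -1.4127).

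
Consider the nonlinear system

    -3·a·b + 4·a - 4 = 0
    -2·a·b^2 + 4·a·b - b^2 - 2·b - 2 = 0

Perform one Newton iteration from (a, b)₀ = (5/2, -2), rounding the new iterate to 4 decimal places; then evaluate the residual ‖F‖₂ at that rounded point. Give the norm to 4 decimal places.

At (5/2, -2): F = (21.0000, -42.0000).
Jacobian J = [[-3·b + 4, -3·a], [-2·b^2 + 4·b, -4·a·b + 4·a - 2·b - 2]].
At the point, J = [[10.0000, -7.5000], [-16.0000, 32.0000]] (det J = 200.0000).
Solving J·Δ = −F gives Δ = (-1.7850, 0.4200).
Then the next iterate is (a, b)₁ = (0.7150, -1.5800).
Re-evaluating at (0.7150, -1.5800): F = (2.2491, -9.425052), so ‖F‖₂ = 9.6897.

9.6897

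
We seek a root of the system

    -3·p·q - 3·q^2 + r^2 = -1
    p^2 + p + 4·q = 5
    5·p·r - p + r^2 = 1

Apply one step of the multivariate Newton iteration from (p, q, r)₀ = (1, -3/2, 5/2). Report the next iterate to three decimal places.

At (1, -3/2, 5/2): F = (5.000, -9.000, 16.750).
Jacobian J = [[-3·q, -3·p - 6·q, 2·r], [2·p + 1, 4, 0], [5·r - 1, 0, 5·p + 2·r]].
At the point, J = [[4.500, 6.000, 5.000], [3.000, 4.000, 0.000], [11.500, 0.000, 10.000]] (det J = -230.000).
Solving J·Δ = −F gives Δ = (1.761, 0.929, -3.700).
Then the next iterate is (p, q, r)₁ = (2.761, -0.571, -1.200).

(2.761, -0.571, -1.200)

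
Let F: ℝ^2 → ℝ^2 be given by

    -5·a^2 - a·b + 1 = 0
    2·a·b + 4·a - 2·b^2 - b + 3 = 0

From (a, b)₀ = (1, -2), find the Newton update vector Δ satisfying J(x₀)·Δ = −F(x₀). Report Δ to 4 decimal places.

(-0.2917, 0.3333)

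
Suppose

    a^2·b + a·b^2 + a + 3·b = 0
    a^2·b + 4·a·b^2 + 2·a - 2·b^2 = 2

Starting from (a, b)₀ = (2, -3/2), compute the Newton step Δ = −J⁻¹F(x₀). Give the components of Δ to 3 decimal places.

(-1.388, 0.183)

At (2, -3/2): F = (-4.000, 9.500).
Jacobian J = [[2·a·b + b^2 + 1, a^2 + 2·a·b + 3], [2·a·b + 4·b^2 + 2, a^2 + 8·a·b - 4·b]].
At the point, J = [[-2.750, 1.000], [5.000, -14.000]] (det J = 33.500).
Solving J·Δ = −F gives Δ = (-1.388, 0.183).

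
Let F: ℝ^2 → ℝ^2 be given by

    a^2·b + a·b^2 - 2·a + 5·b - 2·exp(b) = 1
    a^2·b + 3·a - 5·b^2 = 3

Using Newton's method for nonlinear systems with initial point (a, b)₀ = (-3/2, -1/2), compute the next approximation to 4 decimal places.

(-0.0689, -0.0262)

At (-3/2, -1/2): F = (-3.213061, -9.8750).
Jacobian J = [[2·a·b + b^2 - 2, a^2 + 2·a·b - 2·exp(b) + 5], [2·a·b + 3, a^2 - 10·b]].
At the point, J = [[-0.2500, 7.536939], [4.5000, 7.2500]] (det J = -35.728724).
Solving J·Δ = −F gives Δ = (1.4311, 0.4738).
Then the next iterate is (a, b)₁ = (-0.0689, -0.0262).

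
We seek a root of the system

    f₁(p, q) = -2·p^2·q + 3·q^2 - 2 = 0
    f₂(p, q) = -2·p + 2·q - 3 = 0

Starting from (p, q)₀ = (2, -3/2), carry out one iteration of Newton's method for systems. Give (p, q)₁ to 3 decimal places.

(-11.650, -10.150)

At (2, -3/2): F = (16.750, -10.000).
Jacobian J = [[-4·p·q, -2·p^2 + 6·q], [-2, 2]].
At the point, J = [[12.000, -17.000], [-2.000, 2.000]] (det J = -10.000).
Solving J·Δ = −F gives Δ = (-13.650, -8.650).
Then the next iterate is (p, q)₁ = (-11.650, -10.150).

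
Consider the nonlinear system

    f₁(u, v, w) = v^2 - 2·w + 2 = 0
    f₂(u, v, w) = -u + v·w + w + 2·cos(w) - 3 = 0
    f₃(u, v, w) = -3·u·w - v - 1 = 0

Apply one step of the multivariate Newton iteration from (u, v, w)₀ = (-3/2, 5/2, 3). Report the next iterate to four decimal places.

(-0.8573, 1.5948, 1.8620)

At (-3/2, 5/2, 3): F = (2.2500, 7.020015, 10.0000).
Jacobian J = [[0, 2·v, -2], [-1, w, v - 2·sin(w) + 1], [-3·w, -1, -3·u]].
At the point, J = [[0.0000, 5.0000, -2.0000], [-1.0000, 3.0000, 3.217760], [-9.0000, -1.0000, 4.5000]] (det J = -178.299199).
Solving J·Δ = −F gives Δ = (0.6427, -0.9052, -1.1380).
Then the next iterate is (u, v, w)₁ = (-0.8573, 1.5948, 1.8620).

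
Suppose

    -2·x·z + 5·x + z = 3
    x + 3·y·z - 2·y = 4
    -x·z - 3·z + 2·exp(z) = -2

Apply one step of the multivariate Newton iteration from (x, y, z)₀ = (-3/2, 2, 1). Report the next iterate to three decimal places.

(1.620, 6.672, 0.285)

At (-3/2, 2, 1): F = (-6.500, -3.500, 5.93656).
Jacobian J = [[-2·z + 5, 0, -2·x + 1], [1, 3·z - 2, 3·y], [-z, 0, -x + 2·exp(z) - 3]].
At the point, J = [[3.000, 0.000, 4.000], [1.000, 1.000, 6.000], [-1.000, 0.000, 3.93656]] (det J = 15.80969).
Solving J·Δ = −F gives Δ = (3.120, 4.672, -0.715).
Then the next iterate is (x, y, z)₁ = (1.620, 6.672, 0.285).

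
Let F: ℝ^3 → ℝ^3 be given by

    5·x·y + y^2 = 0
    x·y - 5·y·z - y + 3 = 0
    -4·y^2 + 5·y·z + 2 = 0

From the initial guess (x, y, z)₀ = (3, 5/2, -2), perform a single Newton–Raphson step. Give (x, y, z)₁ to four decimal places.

At (3, 5/2, -2): F = (43.7500, 33.0000, -48.0000).
Jacobian J = [[5·y, 5·x + 2·y, 0], [y, x - 5·z - 1, -5·y], [0, -8·y + 5·z, 5·y]].
At the point, J = [[12.5000, 20.0000, 0.0000], [2.5000, 12.0000, -12.5000], [0.0000, -30.0000, 12.5000]] (det J = -3437.5000).
Solving J·Δ = −F gives Δ = (-1.7727, -1.0795, 1.2491).
Then the next iterate is (x, y, z)₁ = (1.2273, 1.4205, -0.7509).

(1.2273, 1.4205, -0.7509)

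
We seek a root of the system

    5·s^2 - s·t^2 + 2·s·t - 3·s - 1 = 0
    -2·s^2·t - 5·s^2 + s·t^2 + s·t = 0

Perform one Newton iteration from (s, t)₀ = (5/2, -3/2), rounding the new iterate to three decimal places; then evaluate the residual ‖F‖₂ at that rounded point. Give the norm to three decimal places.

0.681

At (5/2, -3/2): F = (9.625, -10.625).
Jacobian J = [[10·s - t^2 + 2·t - 3, -2·s·t + 2·s], [-4·s·t - 10·s + t^2 + t, -2·s^2 + 2·s·t + s]].
At the point, J = [[16.750, 12.500], [-9.250, -17.500]] (det J = -177.500).
Solving J·Δ = −F gives Δ = (-0.201, -0.501).
Then the next iterate is (s, t)₁ = (2.299, -2.001).
Re-evaluating at (2.299, -2.001): F = (0.12421, -0.66993), so ‖F‖₂ = 0.681.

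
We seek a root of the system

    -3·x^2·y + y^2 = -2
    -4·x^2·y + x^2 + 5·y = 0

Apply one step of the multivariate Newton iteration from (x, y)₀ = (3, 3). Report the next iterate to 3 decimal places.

(1.590, 3.292)

At (3, 3): F = (-70.000, -84.000).
Jacobian J = [[-6·x·y, -3·x^2 + 2·y], [-8·x·y + 2·x, -4·x^2 + 5]].
At the point, J = [[-54.000, -21.000], [-66.000, -31.000]] (det J = 288.000).
Solving J·Δ = −F gives Δ = (-1.410, 0.292).
Then the next iterate is (x, y)₁ = (1.590, 3.292).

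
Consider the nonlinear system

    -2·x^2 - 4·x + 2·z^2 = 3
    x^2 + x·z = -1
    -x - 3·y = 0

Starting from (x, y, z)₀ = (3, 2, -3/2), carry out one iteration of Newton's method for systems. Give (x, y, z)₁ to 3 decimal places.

(0.500, -0.167, 0.417)

At (3, 2, -3/2): F = (-28.500, 5.500, -9.000).
Jacobian J = [[-4·x - 4, 0, 4·z], [2·x + z, 0, x], [-1, -3, 0]].
At the point, J = [[-16.000, 0.000, -6.000], [4.500, 0.000, 3.000], [-1.000, -3.000, 0.000]] (det J = -63.000).
Solving J·Δ = −F gives Δ = (-2.500, -2.167, 1.917).
Then the next iterate is (x, y, z)₁ = (0.500, -0.167, 0.417).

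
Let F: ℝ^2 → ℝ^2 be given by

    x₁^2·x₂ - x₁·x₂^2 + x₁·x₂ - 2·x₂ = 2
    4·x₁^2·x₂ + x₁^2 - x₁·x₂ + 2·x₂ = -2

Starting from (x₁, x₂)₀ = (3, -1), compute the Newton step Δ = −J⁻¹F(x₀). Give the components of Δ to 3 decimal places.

At (3, -1): F = (-15.000, -24.000).
Jacobian J = [[2·x₁·x₂ - x₂^2 + x₂, x₁^2 - 2·x₁·x₂ + x₁ - 2], [8·x₁·x₂ + 2·x₁ - x₂, 4·x₁^2 - x₁ + 2]].
At the point, J = [[-8.000, 16.000], [-17.000, 35.000]] (det J = -8.000).
Solving J·Δ = −F gives Δ = (-17.625, -7.875).

(-17.625, -7.875)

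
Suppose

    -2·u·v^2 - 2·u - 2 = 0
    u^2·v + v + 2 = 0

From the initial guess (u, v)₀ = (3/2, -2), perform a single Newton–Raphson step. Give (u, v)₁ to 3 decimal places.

At (3/2, -2): F = (-17.000, -4.500).
Jacobian J = [[-2·v^2 - 2, -4·u·v], [2·u·v, u^2 + 1]].
At the point, J = [[-10.000, 12.000], [-6.000, 3.250]] (det J = 39.500).
Solving J·Δ = −F gives Δ = (0.032, 1.443).
Then the next iterate is (u, v)₁ = (1.532, -0.557).

(1.532, -0.557)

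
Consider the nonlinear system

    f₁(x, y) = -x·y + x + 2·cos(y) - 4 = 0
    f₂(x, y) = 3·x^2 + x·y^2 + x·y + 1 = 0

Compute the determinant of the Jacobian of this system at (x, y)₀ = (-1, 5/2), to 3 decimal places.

9.542

J = [[-y + 1, -x - 2·sin(y)], [6·x + y^2 + y, 2·x·y + x]].
At the point, J = [[-1.500, -0.19694], [2.750, -6.000]].
det J = 9.542.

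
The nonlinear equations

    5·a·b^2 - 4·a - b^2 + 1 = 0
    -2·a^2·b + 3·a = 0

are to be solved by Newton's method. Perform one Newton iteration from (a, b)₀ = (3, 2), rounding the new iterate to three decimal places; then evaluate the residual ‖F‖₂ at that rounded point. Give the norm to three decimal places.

14.430

At (3, 2): F = (45.000, -27.000).
Jacobian J = [[5·b^2 - 4, 10·a·b - 2·b], [-4·a·b + 3, -2·a^2]].
At the point, J = [[16.000, 56.000], [-21.000, -18.000]] (det J = 888.000).
Solving J·Δ = −F gives Δ = (-0.791, -0.578).
Then the next iterate is (a, b)₁ = (2.209, 1.422).
Re-evaluating at (2.209, 1.422): F = (12.47583, -7.25081), so ‖F‖₂ = 14.430.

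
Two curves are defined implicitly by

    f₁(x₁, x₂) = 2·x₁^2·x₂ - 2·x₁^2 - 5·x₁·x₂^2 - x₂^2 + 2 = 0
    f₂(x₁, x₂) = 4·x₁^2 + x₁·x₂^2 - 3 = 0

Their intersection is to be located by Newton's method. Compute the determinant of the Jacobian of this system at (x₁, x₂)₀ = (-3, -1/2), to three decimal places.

J = [[4·x₁·x₂ - 4·x₁ - 5·x₂^2, 2·x₁^2 - 10·x₁·x₂ - 2·x₂], [8·x₁ + x₂^2, 2·x₁·x₂]].
At the point, J = [[16.750, 4.000], [-23.750, 3.000]].
det J = 145.250.

145.250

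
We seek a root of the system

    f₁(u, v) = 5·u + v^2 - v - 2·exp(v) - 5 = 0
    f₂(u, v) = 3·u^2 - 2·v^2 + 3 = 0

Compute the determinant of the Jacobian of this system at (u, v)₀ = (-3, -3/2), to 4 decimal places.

-50.0327

J = [[5, 2·v - 2·exp(v) - 1], [6·u, -4·v]].
At the point, J = [[5.0000, -4.446260], [-18.0000, 6.0000]].
det J = -50.0327.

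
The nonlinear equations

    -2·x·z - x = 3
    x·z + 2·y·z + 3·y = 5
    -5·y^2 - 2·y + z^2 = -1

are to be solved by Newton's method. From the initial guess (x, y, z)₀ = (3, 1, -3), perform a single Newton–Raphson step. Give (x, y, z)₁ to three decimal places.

At (3, 1, -3): F = (12.000, -17.000, 3.000).
Jacobian J = [[-2·z - 1, 0, -2·x], [z, 2·z + 3, x + 2·y], [0, -10·y - 2, 2·z]].
At the point, J = [[5.000, 0.000, -6.000], [-3.000, -3.000, 5.000], [0.000, -12.000, -6.000]] (det J = 174.000).
Solving J·Δ = −F gives Δ = (1.966, -1.569, 3.638).
Then the next iterate is (x, y, z)₁ = (4.966, -0.569, 0.638).

(4.966, -0.569, 0.638)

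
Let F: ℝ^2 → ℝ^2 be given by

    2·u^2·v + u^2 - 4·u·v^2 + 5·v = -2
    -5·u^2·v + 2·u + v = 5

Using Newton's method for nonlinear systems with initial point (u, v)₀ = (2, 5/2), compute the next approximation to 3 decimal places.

(1.146, 2.106)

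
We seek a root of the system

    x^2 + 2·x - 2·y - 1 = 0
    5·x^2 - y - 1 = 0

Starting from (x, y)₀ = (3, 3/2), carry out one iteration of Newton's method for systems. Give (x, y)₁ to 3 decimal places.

At (3, 3/2): F = (11.000, 42.500).
Jacobian J = [[2·x + 2, -2], [10·x, -1]].
At the point, J = [[8.000, -2.000], [30.000, -1.000]] (det J = 52.000).
Solving J·Δ = −F gives Δ = (-1.423, -0.192).
Then the next iterate is (x, y)₁ = (1.577, 1.308).

(1.577, 1.308)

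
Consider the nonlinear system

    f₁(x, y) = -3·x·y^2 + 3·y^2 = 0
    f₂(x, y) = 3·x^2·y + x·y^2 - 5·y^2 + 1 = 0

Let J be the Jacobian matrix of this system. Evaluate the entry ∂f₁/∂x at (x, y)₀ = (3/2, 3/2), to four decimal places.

-6.7500

∂f₁/∂x = -3·y^2.
At (3/2, 3/2) this is -6.7500.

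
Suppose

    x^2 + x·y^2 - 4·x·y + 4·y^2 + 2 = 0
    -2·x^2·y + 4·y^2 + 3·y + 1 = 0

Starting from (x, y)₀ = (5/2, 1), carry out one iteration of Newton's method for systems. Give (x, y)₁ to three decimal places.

At (5/2, 1): F = (4.750, -4.500).
Jacobian J = [[2·x + y^2 - 4·y, 2·x·y - 4·x + 8·y], [-4·x·y, -2·x^2 + 8·y + 3]].
At the point, J = [[2.000, 3.000], [-10.000, -1.500]] (det J = 27.000).
Solving J·Δ = −F gives Δ = (-0.236, -1.426).
Then the next iterate is (x, y)₁ = (2.264, -0.426).

(2.264, -0.426)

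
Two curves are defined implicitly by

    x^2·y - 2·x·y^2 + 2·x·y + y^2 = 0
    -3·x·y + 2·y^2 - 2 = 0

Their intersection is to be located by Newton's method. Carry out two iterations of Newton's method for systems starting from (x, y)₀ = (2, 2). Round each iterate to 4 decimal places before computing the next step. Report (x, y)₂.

At (2, 2): F = (4.0000, -6.0000).
Jacobian J = [[2·x·y - 2·y^2 + 2·y, x^2 - 4·x·y + 2·x + 2·y], [-3·y, -3·x + 4·y]].
At the point, J = [[4.0000, -4.0000], [-6.0000, 2.0000]] (det J = -16.0000).
Solving J·Δ = −F gives Δ = (-1.0000, 0.0000).
Then the next iterate is (x, y)₁ = (1.0000, 2.0000).
Round to (1.0000, 2.0000) and repeat: F = (2.0000, 0.0000), J = [[0.0000, -1.0000], [-6.0000, 5.0000]].
Δ = (1.6667, 2.0000), so (x, y)₂ = (2.6667, 4.0000).

(2.6667, 4.0000)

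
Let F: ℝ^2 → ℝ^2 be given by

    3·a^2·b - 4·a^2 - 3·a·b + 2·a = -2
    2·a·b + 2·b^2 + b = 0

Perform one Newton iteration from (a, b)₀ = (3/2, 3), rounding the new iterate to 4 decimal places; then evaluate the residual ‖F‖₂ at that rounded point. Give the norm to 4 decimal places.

7.2420

At (3/2, 3): F = (2.7500, 30.0000).
Jacobian J = [[6·a·b - 8·a - 3·b + 2, 3·a^2 - 3·a], [2·b, 2·a + 4·b + 1]].
At the point, J = [[8.0000, 2.2500], [6.0000, 16.0000]] (det J = 114.5000).
Solving J·Δ = −F gives Δ = (0.2052, -1.9520).
Then the next iterate is (a, b)₁ = (1.7052, 1.0480).
Re-evaluating at (1.7052, 1.0480): F = (-2.439746, 6.818707), so ‖F‖₂ = 7.2420.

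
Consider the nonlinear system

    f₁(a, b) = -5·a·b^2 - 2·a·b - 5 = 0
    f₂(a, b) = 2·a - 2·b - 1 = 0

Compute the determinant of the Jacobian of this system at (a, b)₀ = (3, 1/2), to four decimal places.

46.5000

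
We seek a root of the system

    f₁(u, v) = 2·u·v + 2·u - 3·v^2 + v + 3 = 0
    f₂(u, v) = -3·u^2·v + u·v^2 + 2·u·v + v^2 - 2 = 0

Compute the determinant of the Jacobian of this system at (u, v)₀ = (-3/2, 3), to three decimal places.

738.000

J = [[2·v + 2, 2·u - 6·v + 1], [-6·u·v + v^2 + 2·v, -3·u^2 + 2·u·v + 2·u + 2·v]].
At the point, J = [[8.000, -20.000], [42.000, -12.750]].
det J = 738.000.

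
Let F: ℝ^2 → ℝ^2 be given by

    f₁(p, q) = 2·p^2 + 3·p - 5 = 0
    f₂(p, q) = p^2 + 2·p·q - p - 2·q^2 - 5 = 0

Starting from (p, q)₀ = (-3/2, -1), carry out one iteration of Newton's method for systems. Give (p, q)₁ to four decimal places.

(-3.1667, -10.7500)

At (-3/2, -1): F = (-5.0000, -0.2500).
Jacobian J = [[4·p + 3, 0], [2·p + 2·q - 1, 2·p - 4·q]].
At the point, J = [[-3.0000, 0.0000], [-6.0000, 1.0000]] (det J = -3.0000).
Solving J·Δ = −F gives Δ = (-1.6667, -9.7500).
Then the next iterate is (p, q)₁ = (-3.1667, -10.7500).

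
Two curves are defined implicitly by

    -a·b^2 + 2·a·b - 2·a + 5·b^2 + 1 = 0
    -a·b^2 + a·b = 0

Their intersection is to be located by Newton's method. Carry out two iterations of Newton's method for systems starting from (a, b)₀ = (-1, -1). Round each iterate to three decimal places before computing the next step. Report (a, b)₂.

At (-1, -1): F = (11.000, 2.000).
Jacobian J = [[-b^2 + 2·b - 2, -2·a·b + 2·a + 10·b], [-b^2 + b, -2·a·b + a]].
At the point, J = [[-5.000, -14.000], [-2.000, -3.000]] (det J = -13.000).
Solving J·Δ = −F gives Δ = (-0.385, 0.923).
Then the next iterate is (a, b)₁ = (-1.385, -0.077).
Round to (-1.385, -0.077) and repeat: F = (4.02115, 0.11486), J = [[-2.15993, -3.75329], [-0.08293, -1.59829]].
Δ = (1.909, -0.027), so (a, b)₂ = (0.524, -0.104).

(0.524, -0.104)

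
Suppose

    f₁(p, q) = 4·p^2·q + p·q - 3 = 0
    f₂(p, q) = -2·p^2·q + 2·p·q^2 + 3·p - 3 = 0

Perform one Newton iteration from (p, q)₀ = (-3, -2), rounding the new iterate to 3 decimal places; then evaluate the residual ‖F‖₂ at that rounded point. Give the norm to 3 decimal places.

18.704

At (-3, -2): F = (-69.000, 0.000).
Jacobian J = [[8·p·q + q, 4·p^2 + p], [-4·p·q + 2·q^2 + 3, -2·p^2 + 4·p·q]].
At the point, J = [[46.000, 33.000], [-13.000, 6.000]] (det J = 705.000).
Solving J·Δ = −F gives Δ = (0.587, 1.272).
Then the next iterate is (p, q)₁ = (-2.413, -0.728).
Re-evaluating at (-2.413, -0.728): F = (-18.19866, -4.31904), so ‖F‖₂ = 18.704.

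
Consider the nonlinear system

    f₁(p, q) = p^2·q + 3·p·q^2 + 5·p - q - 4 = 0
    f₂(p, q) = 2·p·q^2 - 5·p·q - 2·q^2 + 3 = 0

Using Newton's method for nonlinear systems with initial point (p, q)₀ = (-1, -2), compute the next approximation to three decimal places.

(-0.267, -1.533)

At (-1, -2): F = (-21.000, -23.000).
Jacobian J = [[2·p·q + 3·q^2 + 5, p^2 + 6·p·q - 1], [2·q^2 - 5·q, 4·p·q - 5·p - 4·q]].
At the point, J = [[21.000, 12.000], [18.000, 21.000]] (det J = 225.000).
Solving J·Δ = −F gives Δ = (0.733, 0.467).
Then the next iterate is (p, q)₁ = (-0.267, -1.533).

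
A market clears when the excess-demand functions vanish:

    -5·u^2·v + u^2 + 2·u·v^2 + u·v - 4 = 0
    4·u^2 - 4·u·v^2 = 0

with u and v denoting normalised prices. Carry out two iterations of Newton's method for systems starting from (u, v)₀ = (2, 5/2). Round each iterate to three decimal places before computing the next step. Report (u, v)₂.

At (2, 5/2): F = (-20.000, -34.000).
Jacobian J = [[-10·u·v + 2·u + 2·v^2 + v, -5·u^2 + 4·u·v + u], [8·u - 4·v^2, -8·u·v]].
At the point, J = [[-31.000, 2.000], [-9.000, -40.000]] (det J = 1258.000).
Solving J·Δ = −F gives Δ = (-0.690, -0.695).
Then the next iterate is (u, v)₁ = (1.310, 1.805).
Round to (1.310, 1.805) and repeat: F = (-6.87113, -10.20765), J = [[-12.70445, 2.18770], [-2.55210, -18.91640]].
Δ = (-0.619, -0.456), so (u, v)₂ = (0.691, 1.349).

(0.691, 1.349)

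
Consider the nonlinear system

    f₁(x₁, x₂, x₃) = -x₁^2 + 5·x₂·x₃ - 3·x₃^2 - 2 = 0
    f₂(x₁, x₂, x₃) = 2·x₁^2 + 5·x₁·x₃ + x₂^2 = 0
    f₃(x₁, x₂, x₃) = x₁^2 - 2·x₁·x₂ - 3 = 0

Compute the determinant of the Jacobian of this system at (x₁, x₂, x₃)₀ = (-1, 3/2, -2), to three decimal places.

-483.500

J = [[-2·x₁, 5·x₃, 5·x₂ - 6·x₃], [4·x₁ + 5·x₃, 2·x₂, 5·x₁], [2·x₁ - 2·x₂, -2·x₁, 0]].
At the point, J = [[2.000, -10.000, 19.500], [-14.000, 3.000, -5.000], [-5.000, 2.000, 0.000]].
det J = -483.500.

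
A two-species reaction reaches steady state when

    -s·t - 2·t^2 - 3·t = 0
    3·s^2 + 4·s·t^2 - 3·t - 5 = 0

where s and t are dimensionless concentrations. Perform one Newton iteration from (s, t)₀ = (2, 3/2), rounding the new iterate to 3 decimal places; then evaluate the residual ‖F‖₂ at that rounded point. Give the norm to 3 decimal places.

9.080

At (2, 3/2): F = (-12.000, 20.500).
Jacobian J = [[-t, -s - 4·t - 3], [6·s + 4·t^2, 8·s·t - 3]].
At the point, J = [[-1.500, -11.000], [21.000, 21.000]] (det J = 199.500).
Solving J·Δ = −F gives Δ = (0.133, -1.109).
Then the next iterate is (s, t)₁ = (2.133, 0.391).
Re-evaluating at (2.133, 0.391): F = (-2.31277, 8.78045), so ‖F‖₂ = 9.080.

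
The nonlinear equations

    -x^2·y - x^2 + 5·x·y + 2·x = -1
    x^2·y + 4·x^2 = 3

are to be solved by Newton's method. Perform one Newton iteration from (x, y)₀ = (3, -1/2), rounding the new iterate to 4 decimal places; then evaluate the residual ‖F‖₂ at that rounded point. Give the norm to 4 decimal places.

6.4431

At (3, -1/2): F = (-5.0000, 28.5000).
Jacobian J = [[-2·x·y - 2·x + 5·y + 2, -x^2 + 5·x], [2·x·y + 8·x, x^2]].
At the point, J = [[-3.5000, 6.0000], [21.0000, 9.0000]] (det J = -157.5000).
Solving J·Δ = −F gives Δ = (-1.3714, 0.0333).
Then the next iterate is (x, y)₁ = (1.6286, -0.4667).
Re-evaluating at (1.6286, -0.4667): F = (-0.957630, 6.371506), so ‖F‖₂ = 6.4431.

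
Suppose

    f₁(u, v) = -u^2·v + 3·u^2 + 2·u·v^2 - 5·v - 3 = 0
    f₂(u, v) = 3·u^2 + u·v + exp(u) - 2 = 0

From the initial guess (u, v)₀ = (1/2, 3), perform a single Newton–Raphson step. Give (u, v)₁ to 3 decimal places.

At (1/2, 3): F = (-9.000, 1.89872).
Jacobian J = [[-2·u·v + 6·u + 2·v^2, -u^2 + 4·u·v - 5], [6·u + v + exp(u), u]].
At the point, J = [[18.000, 0.750], [7.64872, 0.500]] (det J = 3.26346).
Solving J·Δ = −F gives Δ = (1.815, -31.566).
Then the next iterate is (u, v)₁ = (2.315, -28.566).

(2.315, -28.566)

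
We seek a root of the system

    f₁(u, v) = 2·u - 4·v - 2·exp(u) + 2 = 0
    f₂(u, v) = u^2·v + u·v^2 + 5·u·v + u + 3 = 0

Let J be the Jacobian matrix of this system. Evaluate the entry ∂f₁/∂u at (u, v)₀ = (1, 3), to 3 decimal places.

∂f₁/∂u = -2·exp(u) + 2.
At (1, 3) this is -3.437.

-3.437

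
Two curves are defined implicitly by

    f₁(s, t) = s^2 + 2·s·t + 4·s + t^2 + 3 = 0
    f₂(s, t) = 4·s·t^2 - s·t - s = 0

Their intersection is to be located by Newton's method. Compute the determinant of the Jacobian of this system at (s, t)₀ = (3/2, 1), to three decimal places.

84.500

J = [[2·s + 2·t + 4, 2·s + 2·t], [4·t^2 - t - 1, 8·s·t - s]].
At the point, J = [[9.000, 5.000], [2.000, 10.500]].
det J = 84.500.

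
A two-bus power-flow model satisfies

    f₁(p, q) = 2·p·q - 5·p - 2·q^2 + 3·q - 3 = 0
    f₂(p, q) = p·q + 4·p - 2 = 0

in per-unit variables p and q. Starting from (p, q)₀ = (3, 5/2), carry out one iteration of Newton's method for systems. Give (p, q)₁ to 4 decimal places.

At (3, 5/2): F = (-8.0000, 17.5000).
Jacobian J = [[2·q - 5, 2·p - 4·q + 3], [q + 4, p]].
At the point, J = [[0.0000, -1.0000], [6.5000, 3.0000]] (det J = 6.5000).
Solving J·Δ = −F gives Δ = (1.0000, -8.0000).
Then the next iterate is (p, q)₁ = (4.0000, -5.5000).

(4.0000, -5.5000)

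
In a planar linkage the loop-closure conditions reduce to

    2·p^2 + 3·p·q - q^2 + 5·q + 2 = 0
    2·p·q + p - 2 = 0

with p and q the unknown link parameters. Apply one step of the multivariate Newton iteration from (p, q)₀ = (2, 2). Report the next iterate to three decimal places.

(-0.667, 3.333)

At (2, 2): F = (28.000, 8.000).
Jacobian J = [[4·p + 3·q, 3·p - 2·q + 5], [2·q + 1, 2·p]].
At the point, J = [[14.000, 7.000], [5.000, 4.000]] (det J = 21.000).
Solving J·Δ = −F gives Δ = (-2.667, 1.333).
Then the next iterate is (p, q)₁ = (-0.667, 3.333).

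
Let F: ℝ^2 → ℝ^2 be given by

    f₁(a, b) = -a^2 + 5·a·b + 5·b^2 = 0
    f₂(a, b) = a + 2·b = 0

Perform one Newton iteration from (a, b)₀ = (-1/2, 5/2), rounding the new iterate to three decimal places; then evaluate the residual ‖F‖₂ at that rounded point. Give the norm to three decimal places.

At (-1/2, 5/2): F = (24.750, 4.500).
Jacobian J = [[-2·a + 5·b, 5·a + 10·b], [1, 2]].
At the point, J = [[13.500, 22.500], [1.000, 2.000]] (det J = 4.500).
Solving J·Δ = −F gives Δ = (11.500, -8.000).
Then the next iterate is (a, b)₁ = (11.000, -5.500).
Re-evaluating at (11.000, -5.500): F = (-272.250, 0.000), so ‖F‖₂ = 272.250.

272.250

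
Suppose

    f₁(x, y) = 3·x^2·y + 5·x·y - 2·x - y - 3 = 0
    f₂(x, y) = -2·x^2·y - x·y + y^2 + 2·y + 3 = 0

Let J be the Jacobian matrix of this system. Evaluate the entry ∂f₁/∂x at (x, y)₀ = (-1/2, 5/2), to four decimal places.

3.0000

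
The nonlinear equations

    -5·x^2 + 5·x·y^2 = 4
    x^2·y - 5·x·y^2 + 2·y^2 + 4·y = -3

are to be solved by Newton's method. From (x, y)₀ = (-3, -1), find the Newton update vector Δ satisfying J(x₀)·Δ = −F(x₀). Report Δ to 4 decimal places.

At (-3, -1): F = (-64.0000, 7.0000).
Jacobian J = [[-10·x + 5·y^2, 10·x·y], [2·x·y - 5·y^2, x^2 - 10·x·y + 4·y + 4]].
At the point, J = [[35.0000, 30.0000], [1.0000, -21.0000]] (det J = -765.0000).
Solving J·Δ = −F gives Δ = (1.4824, 0.4039).

(1.4824, 0.4039)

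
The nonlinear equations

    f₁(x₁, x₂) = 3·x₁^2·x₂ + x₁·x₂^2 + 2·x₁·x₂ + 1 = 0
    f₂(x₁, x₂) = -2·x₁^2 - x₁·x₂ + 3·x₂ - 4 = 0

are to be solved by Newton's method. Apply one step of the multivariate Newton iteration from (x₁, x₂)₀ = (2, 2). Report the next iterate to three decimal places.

(0.967, 1.669)

At (2, 2): F = (41.000, -10.000).
Jacobian J = [[6·x₁·x₂ + x₂^2 + 2·x₂, 3·x₁^2 + 2·x₁·x₂ + 2·x₁], [-4·x₁ - x₂, -x₁ + 3]].
At the point, J = [[32.000, 24.000], [-10.000, 1.000]] (det J = 272.000).
Solving J·Δ = −F gives Δ = (-1.033, -0.331).
Then the next iterate is (x₁, x₂)₁ = (0.967, 1.669).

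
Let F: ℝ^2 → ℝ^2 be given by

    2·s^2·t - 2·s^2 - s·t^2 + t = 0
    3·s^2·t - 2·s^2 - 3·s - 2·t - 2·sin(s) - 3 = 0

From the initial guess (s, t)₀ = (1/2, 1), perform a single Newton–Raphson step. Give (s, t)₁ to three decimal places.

At (1/2, 1): F = (0.500, -7.20885).
Jacobian J = [[4·s·t - 4·s - t^2, 2·s^2 - 2·s·t + 1], [6·s·t - 4·s - 2·cos(s) - 3, 3·s^2 - 2]].
At the point, J = [[-1.000, 0.500], [-3.75517, -1.250]] (det J = 3.12758).
Solving J·Δ = −F gives Δ = (-0.953, -2.905).
Then the next iterate is (s, t)₁ = (-0.453, -1.905).

(-0.453, -1.905)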